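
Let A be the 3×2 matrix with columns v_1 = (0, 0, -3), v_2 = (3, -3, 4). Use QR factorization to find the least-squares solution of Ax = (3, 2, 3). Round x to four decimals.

e_1 = v_1/‖v_1‖ = (0, 0, -3)/3.0000 = (0.0000, 0.0000, -1.0000).
r_{12} = e_1·v_2 = -4.0000.
u_2 = v_2 + 4.0000·e_1 = (3.0000, -3.0000, 0.0000).
‖u_2‖ = 4.2426, so e_2 = (0.7071, -0.7071, 0.0000).
Qᵀb = (-3.0000, 0.7071).
Back-substitute: x_2 = 0.7071/4.2426 = 0.1667.
x_1 = (-3.0000 + 4.0000·0.1667)/3.0000 = -0.7778.

x = (-0.7778, 0.1667)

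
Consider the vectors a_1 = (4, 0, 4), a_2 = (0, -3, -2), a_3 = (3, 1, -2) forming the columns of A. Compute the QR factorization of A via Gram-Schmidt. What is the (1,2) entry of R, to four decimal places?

a_1 = (4, 0, 4); ‖a_1‖ = 5.6569, so e_1 = (0.7071, 0.0000, 0.7071).
r_{12} = e_1·a_2 = -1.4142.

r_{12} = -1.4142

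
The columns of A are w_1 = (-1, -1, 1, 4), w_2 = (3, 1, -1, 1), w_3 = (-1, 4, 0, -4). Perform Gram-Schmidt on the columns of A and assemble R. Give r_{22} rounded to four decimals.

w_1 = (-1, -1, 1, 4); ‖w_1‖ = 4.3589, so q_1 = (-0.2294, -0.2294, 0.2294, 0.9177).
q_1·w_2 = (-0.2294)·3 + (-0.2294)·1 + 0.2294·(-1) + 0.9177·1 = -0.2294.
u_2 = w_2 + 0.2294·q_1 = (2.9474, 0.9474, -0.9474, 1.2105).
r_{22} = ‖u_2‖ = 3.4565.

r_{22} = 3.4565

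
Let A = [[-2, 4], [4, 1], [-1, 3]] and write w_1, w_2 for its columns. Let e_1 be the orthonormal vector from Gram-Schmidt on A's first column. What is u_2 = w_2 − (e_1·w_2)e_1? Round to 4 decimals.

e_1 = w_1/‖w_1‖ = (-2, 4, -1)/4.5826 = (-0.4364, 0.8729, -0.2182).
r_{12} = e_1·w_2 = -1.5275.
u_2 = w_2 + 1.5275·e_1 = (3.3333, 2.3333, 2.6667).

u_2 = (3.3333, 2.3333, 2.6667)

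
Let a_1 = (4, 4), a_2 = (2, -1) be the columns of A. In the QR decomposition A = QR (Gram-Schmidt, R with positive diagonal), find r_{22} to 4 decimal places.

a_1 = (4, 4); ‖a_1‖ = 5.6569, so e_1 = (0.7071, 0.7071).
e_1·a_2 = 0.7071·2 + 0.7071·(-1) = 0.7071.
u_2 = a_2 − 0.7071·e_1 = (1.5000, -1.5000).
r_{22} = ‖u_2‖ = 2.1213.

r_{22} = 2.1213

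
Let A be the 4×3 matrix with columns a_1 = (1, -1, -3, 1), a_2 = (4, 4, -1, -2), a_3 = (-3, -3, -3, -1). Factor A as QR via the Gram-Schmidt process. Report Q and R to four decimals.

a_1 = (1, -1, -3, 1); ‖a_1‖ = 3.4641, so e_1 = (0.2887, -0.2887, -0.8660, 0.2887).
e_1·a_2 = 0.2887·4 + (-0.2887)·4 + (-0.8660)·(-1) + 0.2887·(-2) = 0.2887.
u_2 = a_2 − 0.2887·e_1 = (3.9167, 4.0833, -0.7500, -2.0833).
‖u_2‖ = 6.0759, so e_2 = (0.6446, 0.6721, -0.1234, -0.3429).
e_1·a_3 = 0.2887·(-3) + (-0.2887)·(-3) + (-0.8660)·(-3) + 0.2887·(-1) = 2.3094; e_2·a_3 = 0.6446·(-3) + 0.6721·(-3) + (-0.1234)·(-3) + (-0.3429)·(-1) = -3.2368.
u_3 = a_3 − 2.3094·e_1 + 3.2368·e_2 = (-1.5801, -0.1580, -1.3995, -2.7765).
‖u_3‖ = 3.4914, so e_3 = (-0.4526, -0.0453, -0.4009, -0.7953).

Q = [[0.2887, 0.6446, -0.4526], [-0.2887, 0.6721, -0.0453], [-0.8660, -0.1234, -0.4009], [0.2887, -0.3429, -0.7953]], R = [[3.4641, 0.2887, 2.3094], [0.0000, 6.0759, -3.2368], [0.0000, 0.0000, 3.4914]]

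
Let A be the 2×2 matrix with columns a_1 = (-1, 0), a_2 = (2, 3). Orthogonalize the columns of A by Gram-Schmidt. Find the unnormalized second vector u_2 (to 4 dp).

a_1 = (-1, 0); ‖a_1‖ = 1.0000, so q_1 = (-1.0000, 0.0000).
q_1·a_2 = (-1.0000)·2 + 0.0000·3 = -2.0000.
u_2 = a_2 + 2.0000·q_1 = (0.0000, 3.0000).

u_2 = (0.0000, 3.0000)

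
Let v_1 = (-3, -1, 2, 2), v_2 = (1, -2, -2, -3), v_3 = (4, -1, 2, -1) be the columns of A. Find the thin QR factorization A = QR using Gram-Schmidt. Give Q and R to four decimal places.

Q = [[-0.7071, -0.2481, 0.5892], [-0.2357, -0.7775, -0.3865], [0.4714, -0.2316, 0.7093], [0.4714, -0.5294, -0.0189]], R = [[4.2426, -2.5927, -2.1213], [0.0000, 3.3582, -0.1489], [0.0000, 0.0000, 4.1806]]

v_1 = (-3, -1, 2, 2); ‖v_1‖ = 4.2426, so e_1 = (-0.7071, -0.2357, 0.4714, 0.4714).
e_1·v_2 = (-0.7071)·1 + (-0.2357)·(-2) + 0.4714·(-2) + 0.4714·(-3) = -2.5927.
u_2 = v_2 + 2.5927·e_1 = (-0.8333, -2.6111, -0.7778, -1.7778).
‖u_2‖ = 3.3582, so e_2 = (-0.2481, -0.7775, -0.2316, -0.5294).
e_1·v_3 = (-0.7071)·4 + (-0.2357)·(-1) + 0.4714·2 + 0.4714·(-1) = -2.1213; e_2·v_3 = (-0.2481)·4 + (-0.7775)·(-1) + (-0.2316)·2 + (-0.5294)·(-1) = -0.1489.
u_3 = v_3 + 2.1213·e_1 + 0.1489·e_2 = (2.4631, -1.6158, 2.9655, -0.0788).
‖u_3‖ = 4.1806, so e_3 = (0.5892, -0.3865, 0.7093, -0.0189).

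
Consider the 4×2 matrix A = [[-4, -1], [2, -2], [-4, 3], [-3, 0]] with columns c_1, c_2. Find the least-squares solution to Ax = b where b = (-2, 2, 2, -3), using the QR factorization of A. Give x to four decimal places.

x = (0.4733, 0.6914)

c_1 = (-4, 2, -4, -3); ‖c_1‖ = 6.7082, so e_1 = (-0.5963, 0.2981, -0.5963, -0.4472).
e_1·c_2 = (-0.5963)·(-1) + 0.2981·(-2) + (-0.5963)·3 + (-0.4472)·0 = -1.7889.
u_2 = c_2 + 1.7889·e_1 = (-2.0667, -1.4667, 1.9333, -0.8000).
‖u_2‖ = 3.2863, so e_2 = (-0.6289, -0.4463, 0.5883, -0.2434).
Qᵀb = (1.9379, 2.2720).
Back-substitute: x_2 = 2.2720/3.2863 = 0.6914.
x_1 = (1.9379 + 1.7889·0.6914)/6.7082 = 0.4733.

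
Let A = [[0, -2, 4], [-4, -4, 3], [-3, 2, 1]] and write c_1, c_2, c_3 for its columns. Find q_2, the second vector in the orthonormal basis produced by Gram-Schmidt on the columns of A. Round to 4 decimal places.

q_2 = (-0.4472, -0.5367, 0.7155)

c_1 = (0, -4, -3); ‖c_1‖ = 5.0000, so q_1 = (0.0000, -0.8000, -0.6000).
q_1·c_2 = 0.0000·(-2) + (-0.8000)·(-4) + (-0.6000)·2 = 2.0000.
u_2 = c_2 − 2.0000·q_1 = (-2.0000, -2.4000, 3.2000).
‖u_2‖ = 4.4721, so q_2 = (-0.4472, -0.5367, 0.7155).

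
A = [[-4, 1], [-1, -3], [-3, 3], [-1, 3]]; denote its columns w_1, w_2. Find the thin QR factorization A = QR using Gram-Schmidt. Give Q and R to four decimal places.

w_1 = (-4, -1, -3, -1); ‖w_1‖ = 5.1962, so e_1 = (-0.7698, -0.1925, -0.5774, -0.1925).
e_1·w_2 = (-0.7698)·1 + (-0.1925)·(-3) + (-0.5774)·3 + (-0.1925)·3 = -2.5019.
u_2 = w_2 + 2.5019·e_1 = (-0.9259, -3.4815, 1.5556, 2.5185).
‖u_2‖ = 4.6627, so e_2 = (-0.1986, -0.7467, 0.3336, 0.5401).

Q = [[-0.7698, -0.1986], [-0.1925, -0.7467], [-0.5774, 0.3336], [-0.1925, 0.5401]], R = [[5.1962, -2.5019], [0.0000, 4.6627]]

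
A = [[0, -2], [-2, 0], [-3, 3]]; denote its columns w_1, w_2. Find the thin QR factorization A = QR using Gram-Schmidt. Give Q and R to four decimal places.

w_1 = (0, -2, -3); ‖w_1‖ = 3.6056, so e_1 = (0.0000, -0.5547, -0.8321).
e_1·w_2 = 0.0000·(-2) + (-0.5547)·0 + (-0.8321)·3 = -2.4962.
u_2 = w_2 + 2.4962·e_1 = (-2.0000, -1.3846, 0.9231).
‖u_2‖ = 2.6018, so e_2 = (-0.7687, -0.5322, 0.3548).

Q = [[0.0000, -0.7687], [-0.5547, -0.5322], [-0.8321, 0.3548]], R = [[3.6056, -2.4962], [0.0000, 2.6018]]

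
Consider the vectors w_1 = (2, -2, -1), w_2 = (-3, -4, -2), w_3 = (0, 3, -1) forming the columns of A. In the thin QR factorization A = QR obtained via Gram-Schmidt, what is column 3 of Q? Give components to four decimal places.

q_3 = (0.0000, 0.4472, -0.8944)

w_1 = (2, -2, -1); ‖w_1‖ = 3.0000, so q_1 = (0.6667, -0.6667, -0.3333).
q_1·w_2 = 0.6667·(-3) + (-0.6667)·(-4) + (-0.3333)·(-2) = 1.3333.
u_2 = w_2 − 1.3333·q_1 = (-3.8889, -3.1111, -1.5556).
‖u_2‖ = 5.2175, so q_2 = (-0.7454, -0.5963, -0.2981).
q_1·w_3 = 0.6667·0 + (-0.6667)·3 + (-0.3333)·(-1) = -1.6667; q_2·w_3 = (-0.7454)·0 + (-0.5963)·3 + (-0.2981)·(-1) = -1.4907.
u_3 = w_3 + 1.6667·q_1 + 1.4907·q_2 = (0.0000, 1.0000, -2.0000).
‖u_3‖ = 2.2361, so q_3 = (0.0000, 0.4472, -0.8944).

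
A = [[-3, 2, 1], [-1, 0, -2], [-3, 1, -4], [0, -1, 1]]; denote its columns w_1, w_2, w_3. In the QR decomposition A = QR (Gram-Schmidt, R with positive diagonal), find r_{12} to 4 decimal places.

w_1 = (-3, -1, -3, 0); ‖w_1‖ = 4.3589, so e_1 = (-0.6882, -0.2294, -0.6882, 0.0000).
r_{12} = e_1·w_2 = -2.0647.

r_{12} = -2.0647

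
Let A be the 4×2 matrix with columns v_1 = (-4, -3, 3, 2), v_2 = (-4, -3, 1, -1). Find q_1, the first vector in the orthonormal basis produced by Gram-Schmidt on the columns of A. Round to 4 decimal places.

q_1 = v_1/‖v_1‖ = (-4, -3, 3, 2)/6.1644 = (-0.6489, -0.4867, 0.4867, 0.3244).

q_1 = (-0.6489, -0.4867, 0.4867, 0.3244)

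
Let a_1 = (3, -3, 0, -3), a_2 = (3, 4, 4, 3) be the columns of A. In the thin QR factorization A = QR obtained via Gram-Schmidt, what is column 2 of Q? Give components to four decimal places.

a_1 = (3, -3, 0, -3); ‖a_1‖ = 5.1962, so q_1 = (0.5774, -0.5774, 0.0000, -0.5774).
q_1·a_2 = 0.5774·3 + (-0.5774)·4 + 0.0000·4 + (-0.5774)·3 = -2.3094.
u_2 = a_2 + 2.3094·q_1 = (4.3333, 2.6667, 4.0000, 1.6667).
‖u_2‖ = 6.6833, so q_2 = (0.6484, 0.3990, 0.5985, 0.2494).

q_2 = (0.6484, 0.3990, 0.5985, 0.2494)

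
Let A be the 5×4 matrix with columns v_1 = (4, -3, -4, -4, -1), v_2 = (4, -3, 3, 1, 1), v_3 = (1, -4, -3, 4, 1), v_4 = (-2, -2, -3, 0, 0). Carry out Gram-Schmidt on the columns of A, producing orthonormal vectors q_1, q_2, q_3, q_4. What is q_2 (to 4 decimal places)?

v_1 = (4, -3, -4, -4, -1); ‖v_1‖ = 7.6158, so q_1 = (0.5252, -0.3939, -0.5252, -0.5252, -0.1313).
q_1·v_2 = 0.5252·4 + (-0.3939)·(-3) + (-0.5252)·3 + (-0.5252)·1 + (-0.1313)·1 = 1.0505.
u_2 = v_2 − 1.0505·q_1 = (3.4483, -2.5862, 3.5517, 1.5517, 1.1379).
‖u_2‖ = 5.9073, so q_2 = (0.5837, -0.4378, 0.6012, 0.2627, 0.1926).

q_2 = (0.5837, -0.4378, 0.6012, 0.2627, 0.1926)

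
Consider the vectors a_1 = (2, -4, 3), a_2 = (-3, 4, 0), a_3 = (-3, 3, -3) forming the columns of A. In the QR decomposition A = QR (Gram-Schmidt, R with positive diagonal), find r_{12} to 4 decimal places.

a_1 = (2, -4, 3); ‖a_1‖ = 5.3852, so e_1 = (0.3714, -0.7428, 0.5571).
r_{12} = e_1·a_2 = -4.0853.

r_{12} = -4.0853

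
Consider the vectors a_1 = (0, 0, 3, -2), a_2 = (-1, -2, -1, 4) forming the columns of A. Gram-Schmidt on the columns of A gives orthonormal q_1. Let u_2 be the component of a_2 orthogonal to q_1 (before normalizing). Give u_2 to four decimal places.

a_1 = (0, 0, 3, -2); ‖a_1‖ = 3.6056, so q_1 = (0.0000, 0.0000, 0.8321, -0.5547).
q_1·a_2 = 0.0000·(-1) + 0.0000·(-2) + 0.8321·(-1) + (-0.5547)·4 = -3.0509.
u_2 = a_2 + 3.0509·q_1 = (-1.0000, -2.0000, 1.5385, 2.3077).

u_2 = (-1.0000, -2.0000, 1.5385, 2.3077)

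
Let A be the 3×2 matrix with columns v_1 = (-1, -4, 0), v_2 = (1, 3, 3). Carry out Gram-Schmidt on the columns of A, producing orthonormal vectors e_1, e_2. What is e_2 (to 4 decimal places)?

e_2 = (0.0782, -0.0195, 0.9967)

v_1 = (-1, -4, 0); ‖v_1‖ = 4.1231, so e_1 = (-0.2425, -0.9701, 0.0000).
e_1·v_2 = (-0.2425)·1 + (-0.9701)·3 + 0.0000·3 = -3.1530.
u_2 = v_2 + 3.1530·e_1 = (0.2353, -0.0588, 3.0000).
‖u_2‖ = 3.0098, so e_2 = (0.0782, -0.0195, 0.9967).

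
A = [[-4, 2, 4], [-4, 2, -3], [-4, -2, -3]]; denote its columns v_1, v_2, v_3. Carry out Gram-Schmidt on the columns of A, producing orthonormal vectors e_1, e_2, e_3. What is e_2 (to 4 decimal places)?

e_1 = v_1/‖v_1‖ = (-4, -4, -4)/6.9282 = (-0.5774, -0.5774, -0.5774).
r_{12} = e_1·v_2 = -1.1547.
u_2 = v_2 + 1.1547·e_1 = (1.3333, 1.3333, -2.6667).
‖u_2‖ = 3.2660, so e_2 = (0.4082, 0.4082, -0.8165).

e_2 = (0.4082, 0.4082, -0.8165)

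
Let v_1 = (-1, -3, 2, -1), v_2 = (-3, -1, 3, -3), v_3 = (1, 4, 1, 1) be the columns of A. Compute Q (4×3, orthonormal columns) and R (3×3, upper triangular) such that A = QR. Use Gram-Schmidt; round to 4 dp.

v_1 = (-1, -3, 2, -1); ‖v_1‖ = 3.8730, so e_1 = (-0.2582, -0.7746, 0.5164, -0.2582).
e_1·v_2 = (-0.2582)·(-3) + (-0.7746)·(-1) + 0.5164·3 + (-0.2582)·(-3) = 3.8730.
u_2 = v_2 − 3.8730·e_1 = (-2.0000, 2.0000, 1.0000, -2.0000).
‖u_2‖ = 3.6056, so e_2 = (-0.5547, 0.5547, 0.2774, -0.5547).
e_1·v_3 = (-0.2582)·1 + (-0.7746)·4 + 0.5164·1 + (-0.2582)·1 = -3.0984; e_2·v_3 = (-0.5547)·1 + 0.5547·4 + 0.2774·1 + (-0.5547)·1 = 1.3868.
u_3 = v_3 + 3.0984·e_1 − 1.3868·e_2 = (0.9692, 0.8308, 2.2154, 0.9692).
‖u_3‖ = 2.7344, so e_3 = (0.3545, 0.3038, 0.8102, 0.3545).

Q = [[-0.2582, -0.5547, 0.3545], [-0.7746, 0.5547, 0.3038], [0.5164, 0.2774, 0.8102], [-0.2582, -0.5547, 0.3545]], R = [[3.8730, 3.8730, -3.0984], [0.0000, 3.6056, 1.3868], [0.0000, 0.0000, 2.7344]]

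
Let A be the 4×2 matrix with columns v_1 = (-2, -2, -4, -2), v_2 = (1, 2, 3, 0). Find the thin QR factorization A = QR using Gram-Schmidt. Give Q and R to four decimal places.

Q = [[-0.3780, -0.1833], [-0.3780, 0.4583], [-0.7559, 0.2750], [-0.3780, -0.8250]], R = [[5.2915, -3.4017], [0.0000, 1.5584]]

v_1 = (-2, -2, -4, -2); ‖v_1‖ = 5.2915, so q_1 = (-0.3780, -0.3780, -0.7559, -0.3780).
q_1·v_2 = (-0.3780)·1 + (-0.3780)·2 + (-0.7559)·3 + (-0.3780)·0 = -3.4017.
u_2 = v_2 + 3.4017·q_1 = (-0.2857, 0.7143, 0.4286, -1.2857).
‖u_2‖ = 1.5584, so q_2 = (-0.1833, 0.4583, 0.2750, -0.8250).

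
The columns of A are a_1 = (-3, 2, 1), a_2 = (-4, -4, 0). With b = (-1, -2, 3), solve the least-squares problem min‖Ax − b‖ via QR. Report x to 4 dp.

x = (0.0370, 0.3704)

a_1 = (-3, 2, 1); ‖a_1‖ = 3.7417, so e_1 = (-0.8018, 0.5345, 0.2673).
e_1·a_2 = (-0.8018)·(-4) + 0.5345·(-4) + 0.2673·0 = 1.0690.
u_2 = a_2 − 1.0690·e_1 = (-3.1429, -4.5714, -0.2857).
‖u_2‖ = 5.5549, so e_2 = (-0.5658, -0.8230, -0.0514).
Qᵀb = (0.5345, 2.0574).
Back-substitute: x_2 = 2.0574/5.5549 = 0.3704.
x_1 = (0.5345 − 1.0690·0.3704)/3.7417 = 0.0370.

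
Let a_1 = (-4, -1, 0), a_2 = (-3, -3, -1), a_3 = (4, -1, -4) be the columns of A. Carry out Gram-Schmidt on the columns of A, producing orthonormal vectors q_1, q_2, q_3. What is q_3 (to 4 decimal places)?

q_3 = (-0.1010, 0.4041, -0.9091)

a_1 = (-4, -1, 0); ‖a_1‖ = 4.1231, so q_1 = (-0.9701, -0.2425, 0.0000).
q_1·a_2 = (-0.9701)·(-3) + (-0.2425)·(-3) + 0.0000·(-1) = 3.6380.
u_2 = a_2 − 3.6380·q_1 = (0.5294, -2.1176, -1.0000).
‖u_2‖ = 2.4010, so q_2 = (0.2205, -0.8820, -0.4165).
q_1·a_3 = (-0.9701)·4 + (-0.2425)·(-1) + 0.0000·(-4) = -3.6380; q_2·a_3 = 0.2205·4 + (-0.8820)·(-1) + (-0.4165)·(-4) = 3.4300.
u_3 = a_3 + 3.6380·q_1 − 3.4300·q_2 = (-0.2857, 1.1429, -2.5714).
‖u_3‖ = 2.8284, so q_3 = (-0.1010, 0.4041, -0.9091).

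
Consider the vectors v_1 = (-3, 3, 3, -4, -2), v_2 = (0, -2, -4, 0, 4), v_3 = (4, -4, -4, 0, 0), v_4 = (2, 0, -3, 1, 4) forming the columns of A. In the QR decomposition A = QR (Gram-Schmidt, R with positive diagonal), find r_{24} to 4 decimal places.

r_{24} = 2.8098

q_1 = v_1/‖v_1‖ = (-3, 3, 3, -4, -2)/6.8557 = (-0.4376, 0.4376, 0.4376, -0.5835, -0.2917).
r_{12} = q_1·v_2 = -3.7925.
u_2 = v_2 + 3.7925·q_1 = (-1.6596, -0.3404, -2.3404, -2.2128, 2.8936).
‖u_2‖ = 4.6494, so q_2 = (-0.3569, -0.0732, -0.5034, -0.4759, 0.6224).
r_{24} = q_2·v_4 = 2.8098.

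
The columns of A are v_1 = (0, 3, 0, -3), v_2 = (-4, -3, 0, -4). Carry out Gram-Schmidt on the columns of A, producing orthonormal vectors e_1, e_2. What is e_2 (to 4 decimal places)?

v_1 = (0, 3, 0, -3); ‖v_1‖ = 4.2426, so e_1 = (0.0000, 0.7071, 0.0000, -0.7071).
e_1·v_2 = 0.0000·(-4) + 0.7071·(-3) + 0.0000·0 + (-0.7071)·(-4) = 0.7071.
u_2 = v_2 − 0.7071·e_1 = (-4.0000, -3.5000, 0.0000, -3.5000).
‖u_2‖ = 6.3640, so e_2 = (-0.6285, -0.5500, 0.0000, -0.5500).

e_2 = (-0.6285, -0.5500, 0.0000, -0.5500)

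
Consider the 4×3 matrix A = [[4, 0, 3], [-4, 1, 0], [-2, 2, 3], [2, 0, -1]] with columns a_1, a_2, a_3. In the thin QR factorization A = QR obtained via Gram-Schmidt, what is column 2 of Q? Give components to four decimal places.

q_2 = (0.4339, 0.1085, 0.8677, 0.2169)

a_1 = (4, -4, -2, 2); ‖a_1‖ = 6.3246, so q_1 = (0.6325, -0.6325, -0.3162, 0.3162).
q_1·a_2 = 0.6325·0 + (-0.6325)·1 + (-0.3162)·2 + 0.3162·0 = -1.2649.
u_2 = a_2 + 1.2649·q_1 = (0.8000, 0.2000, 1.6000, 0.4000).
‖u_2‖ = 1.8439, so q_2 = (0.4339, 0.1085, 0.8677, 0.2169).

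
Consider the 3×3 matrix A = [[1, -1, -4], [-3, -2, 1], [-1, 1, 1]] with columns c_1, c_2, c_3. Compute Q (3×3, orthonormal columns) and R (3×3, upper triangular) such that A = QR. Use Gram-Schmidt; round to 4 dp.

c_1 = (1, -3, -1); ‖c_1‖ = 3.3166, so q_1 = (0.3015, -0.9045, -0.3015).
q_1·c_2 = 0.3015·(-1) + (-0.9045)·(-2) + (-0.3015)·1 = 1.2060.
u_2 = c_2 − 1.2060·q_1 = (-1.3636, -0.9091, 1.3636).
‖u_2‖ = 2.1320, so q_2 = (-0.6396, -0.4264, 0.6396).
q_1·c_3 = 0.3015·(-4) + (-0.9045)·1 + (-0.3015)·1 = -2.4121; q_2·c_3 = (-0.6396)·(-4) + (-0.4264)·1 + 0.6396·1 = 2.7716.
u_3 = c_3 + 2.4121·q_1 − 2.7716·q_2 = (-1.5000, 0.0000, -1.5000).
‖u_3‖ = 2.1213, so q_3 = (-0.7071, 0.0000, -0.7071).

Q = [[0.3015, -0.6396, -0.7071], [-0.9045, -0.4264, 0.0000], [-0.3015, 0.6396, -0.7071]], R = [[3.3166, 1.2060, -2.4121], [0.0000, 2.1320, 2.7716], [0.0000, 0.0000, 2.1213]]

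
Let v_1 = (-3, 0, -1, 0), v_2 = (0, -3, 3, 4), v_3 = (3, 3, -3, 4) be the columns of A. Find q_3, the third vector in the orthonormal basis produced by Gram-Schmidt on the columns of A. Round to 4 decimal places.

v_1 = (-3, 0, -1, 0); ‖v_1‖ = 3.1623, so q_1 = (-0.9487, 0.0000, -0.3162, 0.0000).
q_1·v_2 = (-0.9487)·0 + 0.0000·(-3) + (-0.3162)·3 + 0.0000·4 = -0.9487.
u_2 = v_2 + 0.9487·q_1 = (-0.9000, -3.0000, 2.7000, 4.0000).
‖u_2‖ = 5.7533, so q_2 = (-0.1564, -0.5214, 0.4693, 0.6953).
q_1·v_3 = (-0.9487)·3 + 0.0000·3 + (-0.3162)·(-3) + 0.0000·4 = -1.8974; q_2·v_3 = (-0.1564)·3 + (-0.5214)·3 + 0.4693·(-3) + 0.6953·4 = -0.6605.
u_3 = v_3 + 1.8974·q_1 + 0.6605·q_2 = (1.0967, 2.6556, -3.2900, 4.4592).
‖u_3‖ = 6.2421, so q_3 = (0.1757, 0.4254, -0.5271, 0.7144).

q_3 = (0.1757, 0.4254, -0.5271, 0.7144)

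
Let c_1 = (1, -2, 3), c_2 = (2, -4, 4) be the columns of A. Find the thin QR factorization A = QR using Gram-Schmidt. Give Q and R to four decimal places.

Q = [[0.2673, 0.3586], [-0.5345, -0.7171], [0.8018, -0.5976]], R = [[3.7417, 5.8797], [0.0000, 1.1952]]

q_1 = c_1/‖c_1‖ = (1, -2, 3)/3.7417 = (0.2673, -0.5345, 0.8018).
r_{12} = q_1·c_2 = 5.8797.
u_2 = c_2 − 5.8797·q_1 = (0.4286, -0.8571, -0.7143).
‖u_2‖ = 1.1952, so q_2 = (0.3586, -0.7171, -0.5976).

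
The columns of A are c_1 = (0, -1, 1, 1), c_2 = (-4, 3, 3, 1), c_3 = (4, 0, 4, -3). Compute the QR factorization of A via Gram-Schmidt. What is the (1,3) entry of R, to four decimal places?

e_1 = c_1/‖c_1‖ = (0, -1, 1, 1)/1.7321 = (0.0000, -0.5774, 0.5774, 0.5774).
r_{13} = e_1·c_3 = 0.5774.

r_{13} = 0.5774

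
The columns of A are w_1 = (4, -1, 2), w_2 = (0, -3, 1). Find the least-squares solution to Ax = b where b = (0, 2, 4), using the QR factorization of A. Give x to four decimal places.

w_1 = (4, -1, 2); ‖w_1‖ = 4.5826, so e_1 = (0.8729, -0.2182, 0.4364).
e_1·w_2 = 0.8729·0 + (-0.2182)·(-3) + 0.4364·1 = 1.0911.
u_2 = w_2 − 1.0911·e_1 = (-0.9524, -2.7619, 0.5238).
‖u_2‖ = 2.9681, so e_2 = (-0.3209, -0.9305, 0.1765).
Qᵀb = (1.3093, -1.1551).
Back-substitute: x_2 = -1.1551/2.9681 = -0.3892.
x_1 = (1.3093 − 1.0911·(-0.3892))/4.5826 = 0.3784.

x = (0.3784, -0.3892)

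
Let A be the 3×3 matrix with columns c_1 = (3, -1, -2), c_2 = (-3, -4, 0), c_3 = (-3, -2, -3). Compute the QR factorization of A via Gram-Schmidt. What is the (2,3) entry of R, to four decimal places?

r_{23} = 3.4542

c_1 = (3, -1, -2); ‖c_1‖ = 3.7417, so e_1 = (0.8018, -0.2673, -0.5345).
e_1·c_2 = 0.8018·(-3) + (-0.2673)·(-4) + (-0.5345)·0 = -1.3363.
u_2 = c_2 + 1.3363·e_1 = (-1.9286, -4.3571, -0.7143).
‖u_2‖ = 4.8181, so e_2 = (-0.4003, -0.9043, -0.1482).
r_{23} = e_2·c_3 = 3.4542.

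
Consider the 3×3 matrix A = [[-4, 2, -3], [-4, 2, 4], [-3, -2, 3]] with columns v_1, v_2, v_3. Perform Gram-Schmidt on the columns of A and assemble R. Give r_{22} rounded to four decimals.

r_{22} = 3.0921

q_1 = v_1/‖v_1‖ = (-4, -4, -3)/6.4031 = (-0.6247, -0.6247, -0.4685).
r_{12} = q_1·v_2 = -1.5617.
u_2 = v_2 + 1.5617·q_1 = (1.0244, 1.0244, -2.7317).
r_{22} = ‖u_2‖ = 3.0921.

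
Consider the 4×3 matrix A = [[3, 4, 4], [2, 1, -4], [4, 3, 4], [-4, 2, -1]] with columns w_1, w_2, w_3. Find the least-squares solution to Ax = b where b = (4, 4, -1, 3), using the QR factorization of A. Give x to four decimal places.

x = (-0.0639, 1.3221, -0.7052)

w_1 = (3, 2, 4, -4); ‖w_1‖ = 6.7082, so q_1 = (0.4472, 0.2981, 0.5963, -0.5963).
q_1·w_2 = 0.4472·4 + 0.2981·1 + 0.5963·3 + (-0.5963)·2 = 2.6833.
u_2 = w_2 − 2.6833·q_1 = (2.8000, 0.2000, 1.4000, 3.6000).
‖u_2‖ = 4.7749, so q_2 = (0.5864, 0.0419, 0.2932, 0.7539).
q_1·w_3 = 0.4472·4 + 0.2981·(-4) + 0.5963·4 + (-0.5963)·(-1) = 3.5777; q_2·w_3 = 0.5864·4 + 0.0419·(-4) + 0.2932·4 + 0.7539·(-1) = 2.5969.
u_3 = w_3 − 3.5777·q_1 − 2.5969·q_2 = (0.8772, -5.1754, 1.1053, -0.8246).
‖u_3‖ = 5.4274, so q_3 = (0.1616, -0.9536, 0.2036, -0.1519).
Qᵀb = (0.5963, 4.4817, -3.8273).
Back-substitute: x_3 = -3.8273/5.4274 = -0.7052.
x_2 = (4.4817 − 2.5969·(-0.7052))/4.7749 = 1.3221.
x_1 = (0.5963 − 2.6833·1.3221 − 3.5777·(-0.7052))/6.7082 = -0.0639.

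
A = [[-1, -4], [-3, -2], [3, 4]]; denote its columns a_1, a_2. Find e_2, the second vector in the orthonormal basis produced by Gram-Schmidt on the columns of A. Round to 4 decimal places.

e_2 = (-0.8760, 0.4542, 0.1622)

e_1 = a_1/‖a_1‖ = (-1, -3, 3)/4.3589 = (-0.2294, -0.6882, 0.6882).
r_{12} = e_1·a_2 = 5.0471.
u_2 = a_2 − 5.0471·e_1 = (-2.8421, 1.4737, 0.5263).
‖u_2‖ = 3.2444, so e_2 = (-0.8760, 0.4542, 0.1622).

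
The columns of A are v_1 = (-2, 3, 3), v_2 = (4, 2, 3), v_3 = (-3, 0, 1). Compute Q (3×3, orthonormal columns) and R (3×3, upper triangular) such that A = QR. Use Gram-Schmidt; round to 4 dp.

v_1 = (-2, 3, 3); ‖v_1‖ = 4.6904, so q_1 = (-0.4264, 0.6396, 0.6396).
q_1·v_2 = (-0.4264)·4 + 0.6396·2 + 0.6396·3 = 1.4924.
u_2 = v_2 − 1.4924·q_1 = (4.6364, 1.0455, 2.0455).
‖u_2‖ = 5.1742, so q_2 = (0.8960, 0.2020, 0.3953).
q_1·v_3 = (-0.4264)·(-3) + 0.6396·0 + 0.6396·1 = 1.9188; q_2·v_3 = 0.8960·(-3) + 0.2020·0 + 0.3953·1 = -2.2928.
u_3 = v_3 − 1.9188·q_1 + 2.2928·q_2 = (-0.1273, -0.7640, 0.6791).
‖u_3‖ = 1.0301, so q_3 = (-0.1236, -0.7417, 0.6593).

Q = [[-0.4264, 0.8960, -0.1236], [0.6396, 0.2020, -0.7417], [0.6396, 0.3953, 0.6593]], R = [[4.6904, 1.4924, 1.9188], [0.0000, 5.1742, -2.2928], [0.0000, 0.0000, 1.0301]]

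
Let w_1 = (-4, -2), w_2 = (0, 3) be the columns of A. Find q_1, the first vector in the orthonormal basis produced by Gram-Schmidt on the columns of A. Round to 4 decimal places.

q_1 = (-0.8944, -0.4472)

w_1 = (-4, -2); ‖w_1‖ = 4.4721, so q_1 = (-0.8944, -0.4472).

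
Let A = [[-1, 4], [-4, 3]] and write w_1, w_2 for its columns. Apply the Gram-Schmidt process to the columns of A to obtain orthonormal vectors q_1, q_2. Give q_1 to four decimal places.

w_1 = (-1, -4); ‖w_1‖ = 4.1231, so q_1 = (-0.2425, -0.9701).

q_1 = (-0.2425, -0.9701)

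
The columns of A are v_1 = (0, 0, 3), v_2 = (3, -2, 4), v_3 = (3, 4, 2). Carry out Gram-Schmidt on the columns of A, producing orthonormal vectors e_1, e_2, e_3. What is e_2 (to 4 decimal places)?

e_2 = (0.8321, -0.5547, 0.0000)

v_1 = (0, 0, 3); ‖v_1‖ = 3.0000, so e_1 = (0.0000, 0.0000, 1.0000).
e_1·v_2 = 0.0000·3 + 0.0000·(-2) + 1.0000·4 = 4.0000.
u_2 = v_2 − 4.0000·e_1 = (3.0000, -2.0000, 0.0000).
‖u_2‖ = 3.6056, so e_2 = (0.8321, -0.5547, 0.0000).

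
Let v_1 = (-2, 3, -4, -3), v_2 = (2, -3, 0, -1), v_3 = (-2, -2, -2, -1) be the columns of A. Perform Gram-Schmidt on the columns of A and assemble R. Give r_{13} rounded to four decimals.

v_1 = (-2, 3, -4, -3); ‖v_1‖ = 6.1644, so q_1 = (-0.3244, 0.4867, -0.6489, -0.4867).
r_{13} = q_1·v_3 = 1.4600.

r_{13} = 1.4600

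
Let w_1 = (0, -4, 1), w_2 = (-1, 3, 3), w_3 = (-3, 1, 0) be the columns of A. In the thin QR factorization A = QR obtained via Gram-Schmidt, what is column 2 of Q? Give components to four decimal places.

w_1 = (0, -4, 1); ‖w_1‖ = 4.1231, so q_1 = (0.0000, -0.9701, 0.2425).
q_1·w_2 = 0.0000·(-1) + (-0.9701)·3 + 0.2425·3 = -2.1828.
u_2 = w_2 + 2.1828·q_1 = (-1.0000, 0.8824, 3.5294).
‖u_2‖ = 3.7730, so q_2 = (-0.2650, 0.2339, 0.9354).

q_2 = (-0.2650, 0.2339, 0.9354)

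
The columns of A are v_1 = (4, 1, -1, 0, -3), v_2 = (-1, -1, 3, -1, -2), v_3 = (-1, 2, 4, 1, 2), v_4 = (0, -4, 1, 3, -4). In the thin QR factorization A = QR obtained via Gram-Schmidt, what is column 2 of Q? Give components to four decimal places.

q_2 = (-0.1767, -0.2326, 0.7349, -0.2512, -0.5581)

v_1 = (4, 1, -1, 0, -3); ‖v_1‖ = 5.1962, so q_1 = (0.7698, 0.1925, -0.1925, 0.0000, -0.5774).
q_1·v_2 = 0.7698·(-1) + 0.1925·(-1) + (-0.1925)·3 + 0.0000·(-1) + (-0.5774)·(-2) = -0.3849.
u_2 = v_2 + 0.3849·q_1 = (-0.7037, -0.9259, 2.9259, -1.0000, -2.2222).
‖u_2‖ = 3.9814, so q_2 = (-0.1767, -0.2326, 0.7349, -0.2512, -0.5581).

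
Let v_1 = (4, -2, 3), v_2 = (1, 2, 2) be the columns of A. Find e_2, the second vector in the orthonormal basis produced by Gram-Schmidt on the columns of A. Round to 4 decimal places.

e_1 = v_1/‖v_1‖ = (4, -2, 3)/5.3852 = (0.7428, -0.3714, 0.5571).
r_{12} = e_1·v_2 = 1.1142.
u_2 = v_2 − 1.1142·e_1 = (0.1724, 2.4138, 1.3793).
‖u_2‖ = 2.7854, so e_2 = (0.0619, 0.8666, 0.4952).

e_2 = (0.0619, 0.8666, 0.4952)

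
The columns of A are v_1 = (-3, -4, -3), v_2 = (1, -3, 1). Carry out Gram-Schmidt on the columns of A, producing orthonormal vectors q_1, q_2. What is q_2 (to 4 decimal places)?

q_2 = (0.4851, -0.7276, 0.4851)

v_1 = (-3, -4, -3); ‖v_1‖ = 5.8310, so q_1 = (-0.5145, -0.6860, -0.5145).
q_1·v_2 = (-0.5145)·1 + (-0.6860)·(-3) + (-0.5145)·1 = 1.0290.
u_2 = v_2 − 1.0290·q_1 = (1.5294, -2.2941, 1.5294).
‖u_2‖ = 3.1530, so q_2 = (0.4851, -0.7276, 0.4851).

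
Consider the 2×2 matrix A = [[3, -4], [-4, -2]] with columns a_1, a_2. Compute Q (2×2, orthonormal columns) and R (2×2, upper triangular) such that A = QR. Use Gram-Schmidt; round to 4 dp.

a_1 = (3, -4); ‖a_1‖ = 5.0000, so q_1 = (0.6000, -0.8000).
q_1·a_2 = 0.6000·(-4) + (-0.8000)·(-2) = -0.8000.
u_2 = a_2 + 0.8000·q_1 = (-3.5200, -2.6400).
‖u_2‖ = 4.4000, so q_2 = (-0.8000, -0.6000).

Q = [[0.6000, -0.8000], [-0.8000, -0.6000]], R = [[5.0000, -0.8000], [0.0000, 4.4000]]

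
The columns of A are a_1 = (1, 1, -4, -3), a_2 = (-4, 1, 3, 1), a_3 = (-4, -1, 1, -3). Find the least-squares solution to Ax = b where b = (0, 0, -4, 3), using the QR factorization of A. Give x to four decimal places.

x = (0.5481, 0.4333, -0.7222)

e_1 = a_1/‖a_1‖ = (1, 1, -4, -3)/5.1962 = (0.1925, 0.1925, -0.7698, -0.5774).
r_{12} = e_1·a_2 = -3.4641.
u_2 = a_2 + 3.4641·e_1 = (-3.3333, 1.6667, 0.3333, -1.0000).
‖u_2‖ = 3.8730, so e_2 = (-0.8607, 0.4303, 0.0861, -0.2582).
r_{13} = e_1·a_3 = 0.0000; r_{23} = e_2·a_3 = 3.8730.
u_3 = a_3 + 0.0000·e_1 − 3.8730·e_2 = (-0.6667, -2.6667, 0.6667, -2.0000).
‖u_3‖ = 3.4641, so e_3 = (-0.1925, -0.7698, 0.1925, -0.5774).
Qᵀb = (1.3472, -1.1189, -2.5019).
Back-substitute: x_3 = -2.5019/3.4641 = -0.7222.
x_2 = (-1.1189 − 3.8730·(-0.7222))/3.8730 = 0.4333.
x_1 = (1.3472 + 3.4641·0.4333 + 0.0000·(-0.7222))/5.1962 = 0.5481.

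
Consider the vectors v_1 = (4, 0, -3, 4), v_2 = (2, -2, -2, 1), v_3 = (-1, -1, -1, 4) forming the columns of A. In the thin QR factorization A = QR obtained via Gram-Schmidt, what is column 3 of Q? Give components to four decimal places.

e_3 = (-0.6642, -0.3354, 0.0052, 0.6681)

v_1 = (4, 0, -3, 4); ‖v_1‖ = 6.4031, so e_1 = (0.6247, 0.0000, -0.4685, 0.6247).
e_1·v_2 = 0.6247·2 + 0.0000·(-2) + (-0.4685)·(-2) + 0.6247·1 = 2.8111.
u_2 = v_2 − 2.8111·e_1 = (0.2439, -2.0000, -0.6829, -0.7561).
‖u_2‖ = 2.2578, so e_2 = (0.1080, -0.8858, -0.3025, -0.3349).
e_1·v_3 = 0.6247·(-1) + 0.0000·(-1) + (-0.4685)·(-1) + 0.6247·4 = 2.3426; e_2·v_3 = 0.1080·(-1) + (-0.8858)·(-1) + (-0.3025)·(-1) + (-0.3349)·4 = -0.2593.
u_3 = v_3 − 2.3426·e_1 + 0.2593·e_2 = (-2.4354, -1.2297, 0.0191, 2.4498).
‖u_3‖ = 3.6667, so e_3 = (-0.6642, -0.3354, 0.0052, 0.6681).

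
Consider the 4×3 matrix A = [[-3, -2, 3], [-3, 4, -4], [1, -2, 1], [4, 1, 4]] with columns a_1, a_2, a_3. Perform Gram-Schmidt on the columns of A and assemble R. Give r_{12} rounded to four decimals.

a_1 = (-3, -3, 1, 4); ‖a_1‖ = 5.9161, so e_1 = (-0.5071, -0.5071, 0.1690, 0.6761).
r_{12} = e_1·a_2 = -0.6761.

r_{12} = -0.6761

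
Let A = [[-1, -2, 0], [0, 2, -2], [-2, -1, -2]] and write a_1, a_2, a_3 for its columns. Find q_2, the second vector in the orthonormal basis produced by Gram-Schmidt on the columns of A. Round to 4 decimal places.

q_2 = (-0.4983, 0.8305, 0.2491)

a_1 = (-1, 0, -2); ‖a_1‖ = 2.2361, so q_1 = (-0.4472, 0.0000, -0.8944).
q_1·a_2 = (-0.4472)·(-2) + 0.0000·2 + (-0.8944)·(-1) = 1.7889.
u_2 = a_2 − 1.7889·q_1 = (-1.2000, 2.0000, 0.6000).
‖u_2‖ = 2.4083, so q_2 = (-0.4983, 0.8305, 0.2491).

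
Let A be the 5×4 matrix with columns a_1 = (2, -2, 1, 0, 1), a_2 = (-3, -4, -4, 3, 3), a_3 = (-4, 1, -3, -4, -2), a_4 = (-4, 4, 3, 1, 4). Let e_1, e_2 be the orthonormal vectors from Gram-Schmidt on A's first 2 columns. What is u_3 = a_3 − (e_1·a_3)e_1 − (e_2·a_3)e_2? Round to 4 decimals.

u_3 = (-0.8098, -1.7742, -1.2564, -4.1783, -0.6723)

e_1 = a_1/‖a_1‖ = (2, -2, 1, 0, 1)/3.1623 = (0.6325, -0.6325, 0.3162, 0.0000, 0.3162).
r_{12} = e_1·a_2 = 0.3162.
u_2 = a_2 − 0.3162·e_1 = (-3.2000, -3.8000, -4.1000, 3.0000, 2.9000).
‖u_2‖ = 7.6746, so e_2 = (-0.4170, -0.4951, -0.5342, 0.3909, 0.3779).
r_{13} = e_1·a_3 = -4.7434; r_{23} = e_2·a_3 = 0.4560.
u_3 = a_3 + 4.7434·e_1 − 0.4560·e_2 = (-0.8098, -1.7742, -1.2564, -4.1783, -0.6723).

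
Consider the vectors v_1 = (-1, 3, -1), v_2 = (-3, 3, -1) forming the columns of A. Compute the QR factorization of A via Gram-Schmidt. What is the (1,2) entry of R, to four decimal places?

r_{12} = 3.9196

q_1 = v_1/‖v_1‖ = (-1, 3, -1)/3.3166 = (-0.3015, 0.9045, -0.3015).
r_{12} = q_1·v_2 = 3.9196.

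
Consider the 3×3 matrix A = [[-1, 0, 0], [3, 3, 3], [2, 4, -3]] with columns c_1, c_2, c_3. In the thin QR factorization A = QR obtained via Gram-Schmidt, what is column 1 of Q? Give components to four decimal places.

c_1 = (-1, 3, 2); ‖c_1‖ = 3.7417, so e_1 = (-0.2673, 0.8018, 0.5345).

e_1 = (-0.2673, 0.8018, 0.5345)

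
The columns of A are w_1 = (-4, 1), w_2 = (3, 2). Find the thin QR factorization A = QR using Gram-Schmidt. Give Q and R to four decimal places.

w_1 = (-4, 1); ‖w_1‖ = 4.1231, so q_1 = (-0.9701, 0.2425).
q_1·w_2 = (-0.9701)·3 + 0.2425·2 = -2.4254.
u_2 = w_2 + 2.4254·q_1 = (0.6471, 2.5882).
‖u_2‖ = 2.6679, so q_2 = (0.2425, 0.9701).

Q = [[-0.9701, 0.2425], [0.2425, 0.9701]], R = [[4.1231, -2.4254], [0.0000, 2.6679]]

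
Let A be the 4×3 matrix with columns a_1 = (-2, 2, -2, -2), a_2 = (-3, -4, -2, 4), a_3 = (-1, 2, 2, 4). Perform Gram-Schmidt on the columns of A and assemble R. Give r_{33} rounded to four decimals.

r_{33} = 4.7140

q_1 = a_1/‖a_1‖ = (-2, 2, -2, -2)/4.0000 = (-0.5000, 0.5000, -0.5000, -0.5000).
r_{12} = q_1·a_2 = -1.5000.
u_2 = a_2 + 1.5000·q_1 = (-3.7500, -3.2500, -2.7500, 3.2500).
‖u_2‖ = 6.5383, so q_2 = (-0.5735, -0.4971, -0.4206, 0.4971).
r_{13} = q_1·a_3 = -1.5000; r_{23} = q_2·a_3 = 0.7265.
u_3 = a_3 + 1.5000·q_1 − 0.7265·q_2 = (-1.3333, 3.1111, 1.5556, 2.8889).
r_{33} = ‖u_3‖ = 4.7140.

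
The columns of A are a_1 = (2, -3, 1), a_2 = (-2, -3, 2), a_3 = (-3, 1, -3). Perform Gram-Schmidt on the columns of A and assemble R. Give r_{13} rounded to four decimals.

a_1 = (2, -3, 1); ‖a_1‖ = 3.7417, so e_1 = (0.5345, -0.8018, 0.2673).
r_{13} = e_1·a_3 = -3.2071.

r_{13} = -3.2071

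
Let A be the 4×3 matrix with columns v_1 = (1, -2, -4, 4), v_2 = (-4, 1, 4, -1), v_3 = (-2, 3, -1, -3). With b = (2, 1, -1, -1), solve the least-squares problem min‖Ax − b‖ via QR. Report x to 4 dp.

x = (-0.3793, -0.6248, 0.1382)

v_1 = (1, -2, -4, 4); ‖v_1‖ = 6.0828, so e_1 = (0.1644, -0.3288, -0.6576, 0.6576).
e_1·v_2 = 0.1644·(-4) + (-0.3288)·1 + (-0.6576)·4 + 0.6576·(-1) = -4.2744.
u_2 = v_2 + 4.2744·e_1 = (-3.2973, -0.4054, 1.1892, 1.8108).
‖u_2‖ = 3.9661, so e_2 = (-0.8314, -0.1022, 0.2998, 0.4566).
e_1·v_3 = 0.1644·(-2) + (-0.3288)·3 + (-0.6576)·(-1) + 0.6576·(-3) = -2.6304; e_2·v_3 = (-0.8314)·(-2) + (-0.1022)·3 + 0.2998·(-1) + 0.4566·(-3) = -0.3135.
u_3 = v_3 + 2.6304·e_1 + 0.3135·e_2 = (-1.8282, 2.1031, -2.6357, -1.1271).
‖u_3‖ = 3.9979, so e_3 = (-0.4573, 0.5261, -0.6593, -0.2819).
Qᵀb = (0.0000, -2.5214, 0.5527).
Back-substitute: x_3 = 0.5527/3.9979 = 0.1382.
x_2 = (-2.5214 + 0.3135·0.1382)/3.9661 = -0.6248.
x_1 = (0.0000 + 4.2744·(-0.6248) + 2.6304·0.1382)/6.0828 = -0.3793.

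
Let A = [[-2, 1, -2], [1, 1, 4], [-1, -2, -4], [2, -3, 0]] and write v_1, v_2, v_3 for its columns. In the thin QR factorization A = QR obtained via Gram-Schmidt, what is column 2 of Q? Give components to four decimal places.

e_1 = v_1/‖v_1‖ = (-2, 1, -1, 2)/3.1623 = (-0.6325, 0.3162, -0.3162, 0.6325).
r_{12} = e_1·v_2 = -1.5811.
u_2 = v_2 + 1.5811·e_1 = (0.0000, 1.5000, -2.5000, -2.0000).
‖u_2‖ = 3.5355, so e_2 = (0.0000, 0.4243, -0.7071, -0.5657).

e_2 = (0.0000, 0.4243, -0.7071, -0.5657)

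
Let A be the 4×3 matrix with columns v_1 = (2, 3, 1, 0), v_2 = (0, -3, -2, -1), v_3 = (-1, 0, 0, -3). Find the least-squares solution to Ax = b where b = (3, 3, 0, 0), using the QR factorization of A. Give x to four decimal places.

v_1 = (2, 3, 1, 0); ‖v_1‖ = 3.7417, so q_1 = (0.5345, 0.8018, 0.2673, 0.0000).
q_1·v_2 = 0.5345·0 + 0.8018·(-3) + 0.2673·(-2) + 0.0000·(-1) = -2.9399.
u_2 = v_2 + 2.9399·q_1 = (1.5714, -0.6429, -1.2143, -1.0000).
‖u_2‖ = 2.3146, so q_2 = (0.6789, -0.2777, -0.5246, -0.4320).
q_1·v_3 = 0.5345·(-1) + 0.8018·0 + 0.2673·0 + 0.0000·(-3) = -0.5345; q_2·v_3 = 0.6789·(-1) + (-0.2777)·0 + (-0.5246)·0 + (-0.4320)·(-3) = 0.6172.
u_3 = v_3 + 0.5345·q_1 − 0.6172·q_2 = (-1.1333, 0.6000, 0.4667, -2.7333).
‖u_3‖ = 3.0551, so q_3 = (-0.3710, 0.1964, 0.1528, -0.8947).
Qᵀb = (4.0089, 1.2036, -0.5237).
Back-substitute: x_3 = -0.5237/3.0551 = -0.1714.
x_2 = (1.2036 − 0.6172·(-0.1714))/2.3146 = 0.5657.
x_1 = (4.0089 + 2.9399·0.5657 + 0.5345·(-0.1714))/3.7417 = 1.4914.

x = (1.4914, 0.5657, -0.1714)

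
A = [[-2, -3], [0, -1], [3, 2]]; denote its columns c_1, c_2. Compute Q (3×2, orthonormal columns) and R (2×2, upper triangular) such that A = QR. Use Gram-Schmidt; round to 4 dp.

Q = [[-0.5547, -0.6749], [0.0000, -0.5849], [0.8321, -0.4499]], R = [[3.6056, 3.3282], [0.0000, 1.7097]]

c_1 = (-2, 0, 3); ‖c_1‖ = 3.6056, so q_1 = (-0.5547, 0.0000, 0.8321).
q_1·c_2 = (-0.5547)·(-3) + 0.0000·(-1) + 0.8321·2 = 3.3282.
u_2 = c_2 − 3.3282·q_1 = (-1.1538, -1.0000, -0.7692).
‖u_2‖ = 1.7097, so q_2 = (-0.6749, -0.5849, -0.4499).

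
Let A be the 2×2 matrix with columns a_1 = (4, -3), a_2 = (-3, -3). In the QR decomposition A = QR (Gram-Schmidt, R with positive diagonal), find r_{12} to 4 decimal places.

a_1 = (4, -3); ‖a_1‖ = 5.0000, so q_1 = (0.8000, -0.6000).
r_{12} = q_1·a_2 = -0.6000.

r_{12} = -0.6000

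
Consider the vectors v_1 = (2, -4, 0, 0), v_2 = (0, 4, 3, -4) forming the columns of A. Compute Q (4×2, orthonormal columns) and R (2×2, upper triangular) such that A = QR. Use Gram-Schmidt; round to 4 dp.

q_1 = v_1/‖v_1‖ = (2, -4, 0, 0)/4.4721 = (0.4472, -0.8944, 0.0000, 0.0000).
r_{12} = q_1·v_2 = -3.5777.
u_2 = v_2 + 3.5777·q_1 = (1.6000, 0.8000, 3.0000, -4.0000).
‖u_2‖ = 5.3104, so q_2 = (0.3013, 0.1506, 0.5649, -0.7532).

Q = [[0.4472, 0.3013], [-0.8944, 0.1506], [0.0000, 0.5649], [0.0000, -0.7532]], R = [[4.4721, -3.5777], [0.0000, 5.3104]]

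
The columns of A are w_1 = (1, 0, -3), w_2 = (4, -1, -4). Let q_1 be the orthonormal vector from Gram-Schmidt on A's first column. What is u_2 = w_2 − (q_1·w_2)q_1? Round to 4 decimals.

w_1 = (1, 0, -3); ‖w_1‖ = 3.1623, so q_1 = (0.3162, 0.0000, -0.9487).
q_1·w_2 = 0.3162·4 + 0.0000·(-1) + (-0.9487)·(-4) = 5.0596.
u_2 = w_2 − 5.0596·q_1 = (2.4000, -1.0000, 0.8000).

u_2 = (2.4000, -1.0000, 0.8000)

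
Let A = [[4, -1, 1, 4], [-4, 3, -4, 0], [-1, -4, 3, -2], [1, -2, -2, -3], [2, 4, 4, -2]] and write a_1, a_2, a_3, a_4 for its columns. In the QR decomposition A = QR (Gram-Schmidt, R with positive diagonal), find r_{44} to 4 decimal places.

r_{44} = 5.1025

a_1 = (4, -4, -1, 1, 2); ‖a_1‖ = 6.1644, so q_1 = (0.6489, -0.6489, -0.1622, 0.1622, 0.3244).
q_1·a_2 = 0.6489·(-1) + (-0.6489)·3 + (-0.1622)·(-4) + 0.1622·(-2) + 0.3244·4 = -0.9733.
u_2 = a_2 + 0.9733·q_1 = (-0.3684, 2.3684, -4.1579, -1.8421, 4.3158).
‖u_2‖ = 6.7121, so q_2 = (-0.0549, 0.3529, -0.6195, -0.2744, 0.6430).
q_1·a_3 = 0.6489·1 + (-0.6489)·(-4) + (-0.1622)·3 + 0.1622·(-2) + 0.3244·4 = 3.7311; q_2·a_3 = (-0.0549)·1 + 0.3529·(-4) + (-0.6195)·3 + (-0.2744)·(-2) + 0.6430·4 = -0.2039.
u_3 = a_3 − 3.7311·q_1 + 0.2039·q_2 = (-1.4322, -1.5070, 3.4790, -2.6612, 2.9206).
‖u_3‖ = 5.6602, so q_3 = (-0.2530, -0.2662, 0.6146, -0.4702, 0.5160).
q_1·a_4 = 0.6489·4 + (-0.6489)·0 + (-0.1622)·(-2) + 0.1622·(-3) + 0.3244·(-2) = 1.7844; q_2·a_4 = (-0.0549)·4 + 0.3529·0 + (-0.6195)·(-2) + (-0.2744)·(-3) + 0.6430·(-2) = 0.5567; q_3·a_4 = (-0.2530)·4 + (-0.2662)·0 + 0.6146·(-2) + (-0.4702)·(-3) + 0.5160·(-2) = -1.8629.
u_4 = a_4 − 1.7844·q_1 − 0.5567·q_2 + 1.8629·q_3 = (2.4013, 0.4654, -0.2206, -4.0126, -1.9757).
r_{44} = ‖u_4‖ = 5.1025.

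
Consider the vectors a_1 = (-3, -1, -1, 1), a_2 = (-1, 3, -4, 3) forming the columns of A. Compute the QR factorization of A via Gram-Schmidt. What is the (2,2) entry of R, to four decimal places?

r_{22} = 5.5603

a_1 = (-3, -1, -1, 1); ‖a_1‖ = 3.4641, so q_1 = (-0.8660, -0.2887, -0.2887, 0.2887).
q_1·a_2 = (-0.8660)·(-1) + (-0.2887)·3 + (-0.2887)·(-4) + 0.2887·3 = 2.0207.
u_2 = a_2 − 2.0207·q_1 = (0.7500, 3.5833, -3.4167, 2.4167).
r_{22} = ‖u_2‖ = 5.5603.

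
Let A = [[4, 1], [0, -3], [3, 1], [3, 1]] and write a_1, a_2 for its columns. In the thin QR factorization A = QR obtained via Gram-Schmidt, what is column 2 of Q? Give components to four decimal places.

a_1 = (4, 0, 3, 3); ‖a_1‖ = 5.8310, so e_1 = (0.6860, 0.0000, 0.5145, 0.5145).
e_1·a_2 = 0.6860·1 + 0.0000·(-3) + 0.5145·1 + 0.5145·1 = 1.7150.
u_2 = a_2 − 1.7150·e_1 = (-0.1765, -3.0000, 0.1176, 0.1176).
‖u_2‖ = 3.0098, so e_2 = (-0.0586, -0.9967, 0.0391, 0.0391).

e_2 = (-0.0586, -0.9967, 0.0391, 0.0391)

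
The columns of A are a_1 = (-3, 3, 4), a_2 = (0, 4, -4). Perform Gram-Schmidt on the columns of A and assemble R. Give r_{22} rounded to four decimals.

r_{22} = 5.6151

a_1 = (-3, 3, 4); ‖a_1‖ = 5.8310, so e_1 = (-0.5145, 0.5145, 0.6860).
e_1·a_2 = (-0.5145)·0 + 0.5145·4 + 0.6860·(-4) = -0.6860.
u_2 = a_2 + 0.6860·e_1 = (-0.3529, 4.3529, -3.5294).
r_{22} = ‖u_2‖ = 5.6151.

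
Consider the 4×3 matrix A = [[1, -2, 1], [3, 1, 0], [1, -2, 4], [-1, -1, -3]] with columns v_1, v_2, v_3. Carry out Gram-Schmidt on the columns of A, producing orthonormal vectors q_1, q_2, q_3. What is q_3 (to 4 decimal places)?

q_3 = (-0.2686, -0.3274, 0.4869, -0.7639)

q_1 = v_1/‖v_1‖ = (1, 3, 1, -1)/3.4641 = (0.2887, 0.8660, 0.2887, -0.2887).
r_{12} = q_1·v_2 = 0.0000.
u_2 = v_2 + 0.0000·q_1 = (-2.0000, 1.0000, -2.0000, -1.0000).
‖u_2‖ = 3.1623, so q_2 = (-0.6325, 0.3162, -0.6325, -0.3162).
r_{13} = q_1·v_3 = 2.3094; r_{23} = q_2·v_3 = -2.2136.
u_3 = v_3 − 2.3094·q_1 + 2.2136·q_2 = (-1.0667, -1.3000, 1.9333, -3.0333).
‖u_3‖ = 3.9707, so q_3 = (-0.2686, -0.3274, 0.4869, -0.7639).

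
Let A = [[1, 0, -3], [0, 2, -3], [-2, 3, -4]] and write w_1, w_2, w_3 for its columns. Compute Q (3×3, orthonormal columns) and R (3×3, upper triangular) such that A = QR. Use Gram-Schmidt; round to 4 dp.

e_1 = w_1/‖w_1‖ = (1, 0, -2)/2.2361 = (0.4472, 0.0000, -0.8944).
r_{12} = e_1·w_2 = -2.6833.
u_2 = w_2 + 2.6833·e_1 = (1.2000, 2.0000, 0.6000).
‖u_2‖ = 2.4083, so e_2 = (0.4983, 0.8305, 0.2491).
r_{13} = e_1·w_3 = 2.2361; r_{23} = e_2·w_3 = -4.9827.
u_3 = w_3 − 2.2361·e_1 + 4.9827·e_2 = (-1.5172, 1.1379, -0.7586).
‖u_3‖ = 2.0426, so e_3 = (-0.7428, 0.5571, -0.3714).

Q = [[0.4472, 0.4983, -0.7428], [0.0000, 0.8305, 0.5571], [-0.8944, 0.2491, -0.3714]], R = [[2.2361, -2.6833, 2.2361], [0.0000, 2.4083, -4.9827], [0.0000, 0.0000, 2.0426]]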